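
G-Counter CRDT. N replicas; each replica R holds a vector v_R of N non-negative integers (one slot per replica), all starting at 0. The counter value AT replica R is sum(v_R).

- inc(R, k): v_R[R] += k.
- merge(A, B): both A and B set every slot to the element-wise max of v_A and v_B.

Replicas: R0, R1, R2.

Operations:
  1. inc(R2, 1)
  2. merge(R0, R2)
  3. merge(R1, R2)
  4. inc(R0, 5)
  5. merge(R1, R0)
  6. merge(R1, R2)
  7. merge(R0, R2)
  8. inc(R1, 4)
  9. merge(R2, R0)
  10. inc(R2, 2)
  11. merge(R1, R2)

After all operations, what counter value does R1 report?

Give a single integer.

Answer: 12

Derivation:
Op 1: inc R2 by 1 -> R2=(0,0,1) value=1
Op 2: merge R0<->R2 -> R0=(0,0,1) R2=(0,0,1)
Op 3: merge R1<->R2 -> R1=(0,0,1) R2=(0,0,1)
Op 4: inc R0 by 5 -> R0=(5,0,1) value=6
Op 5: merge R1<->R0 -> R1=(5,0,1) R0=(5,0,1)
Op 6: merge R1<->R2 -> R1=(5,0,1) R2=(5,0,1)
Op 7: merge R0<->R2 -> R0=(5,0,1) R2=(5,0,1)
Op 8: inc R1 by 4 -> R1=(5,4,1) value=10
Op 9: merge R2<->R0 -> R2=(5,0,1) R0=(5,0,1)
Op 10: inc R2 by 2 -> R2=(5,0,3) value=8
Op 11: merge R1<->R2 -> R1=(5,4,3) R2=(5,4,3)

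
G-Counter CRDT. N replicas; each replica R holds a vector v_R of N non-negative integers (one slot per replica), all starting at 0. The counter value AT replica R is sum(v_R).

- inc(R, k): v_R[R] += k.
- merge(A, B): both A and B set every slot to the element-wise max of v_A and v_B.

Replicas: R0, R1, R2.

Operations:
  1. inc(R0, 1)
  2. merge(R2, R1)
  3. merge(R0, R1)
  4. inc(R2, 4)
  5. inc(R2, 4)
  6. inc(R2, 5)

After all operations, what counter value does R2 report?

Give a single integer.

Answer: 13

Derivation:
Op 1: inc R0 by 1 -> R0=(1,0,0) value=1
Op 2: merge R2<->R1 -> R2=(0,0,0) R1=(0,0,0)
Op 3: merge R0<->R1 -> R0=(1,0,0) R1=(1,0,0)
Op 4: inc R2 by 4 -> R2=(0,0,4) value=4
Op 5: inc R2 by 4 -> R2=(0,0,8) value=8
Op 6: inc R2 by 5 -> R2=(0,0,13) value=13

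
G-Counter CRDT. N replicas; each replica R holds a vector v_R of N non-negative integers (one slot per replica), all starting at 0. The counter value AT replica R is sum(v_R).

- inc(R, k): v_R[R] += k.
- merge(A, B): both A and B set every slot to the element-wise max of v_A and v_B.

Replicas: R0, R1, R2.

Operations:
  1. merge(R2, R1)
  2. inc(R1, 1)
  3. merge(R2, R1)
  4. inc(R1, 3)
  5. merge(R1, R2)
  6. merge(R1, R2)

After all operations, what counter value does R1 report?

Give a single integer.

Op 1: merge R2<->R1 -> R2=(0,0,0) R1=(0,0,0)
Op 2: inc R1 by 1 -> R1=(0,1,0) value=1
Op 3: merge R2<->R1 -> R2=(0,1,0) R1=(0,1,0)
Op 4: inc R1 by 3 -> R1=(0,4,0) value=4
Op 5: merge R1<->R2 -> R1=(0,4,0) R2=(0,4,0)
Op 6: merge R1<->R2 -> R1=(0,4,0) R2=(0,4,0)

Answer: 4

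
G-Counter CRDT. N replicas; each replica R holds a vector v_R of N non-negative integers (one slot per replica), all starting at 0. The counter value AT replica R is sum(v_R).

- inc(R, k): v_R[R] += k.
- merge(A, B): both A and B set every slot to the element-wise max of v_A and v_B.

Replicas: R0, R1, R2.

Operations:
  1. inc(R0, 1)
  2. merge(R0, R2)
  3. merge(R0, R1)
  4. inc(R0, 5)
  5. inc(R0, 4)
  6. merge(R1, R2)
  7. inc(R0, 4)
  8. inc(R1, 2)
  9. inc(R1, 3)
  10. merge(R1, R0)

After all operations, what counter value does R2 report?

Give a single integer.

Answer: 1

Derivation:
Op 1: inc R0 by 1 -> R0=(1,0,0) value=1
Op 2: merge R0<->R2 -> R0=(1,0,0) R2=(1,0,0)
Op 3: merge R0<->R1 -> R0=(1,0,0) R1=(1,0,0)
Op 4: inc R0 by 5 -> R0=(6,0,0) value=6
Op 5: inc R0 by 4 -> R0=(10,0,0) value=10
Op 6: merge R1<->R2 -> R1=(1,0,0) R2=(1,0,0)
Op 7: inc R0 by 4 -> R0=(14,0,0) value=14
Op 8: inc R1 by 2 -> R1=(1,2,0) value=3
Op 9: inc R1 by 3 -> R1=(1,5,0) value=6
Op 10: merge R1<->R0 -> R1=(14,5,0) R0=(14,5,0)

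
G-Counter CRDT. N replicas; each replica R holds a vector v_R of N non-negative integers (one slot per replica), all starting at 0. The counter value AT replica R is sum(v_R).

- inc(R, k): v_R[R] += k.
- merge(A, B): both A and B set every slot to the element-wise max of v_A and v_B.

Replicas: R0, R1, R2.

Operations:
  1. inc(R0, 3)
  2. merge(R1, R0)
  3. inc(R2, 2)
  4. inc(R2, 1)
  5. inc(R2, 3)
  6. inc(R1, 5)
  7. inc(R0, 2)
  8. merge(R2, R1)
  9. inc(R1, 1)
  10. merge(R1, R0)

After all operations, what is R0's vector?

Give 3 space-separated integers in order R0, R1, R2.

Answer: 5 6 6

Derivation:
Op 1: inc R0 by 3 -> R0=(3,0,0) value=3
Op 2: merge R1<->R0 -> R1=(3,0,0) R0=(3,0,0)
Op 3: inc R2 by 2 -> R2=(0,0,2) value=2
Op 4: inc R2 by 1 -> R2=(0,0,3) value=3
Op 5: inc R2 by 3 -> R2=(0,0,6) value=6
Op 6: inc R1 by 5 -> R1=(3,5,0) value=8
Op 7: inc R0 by 2 -> R0=(5,0,0) value=5
Op 8: merge R2<->R1 -> R2=(3,5,6) R1=(3,5,6)
Op 9: inc R1 by 1 -> R1=(3,6,6) value=15
Op 10: merge R1<->R0 -> R1=(5,6,6) R0=(5,6,6)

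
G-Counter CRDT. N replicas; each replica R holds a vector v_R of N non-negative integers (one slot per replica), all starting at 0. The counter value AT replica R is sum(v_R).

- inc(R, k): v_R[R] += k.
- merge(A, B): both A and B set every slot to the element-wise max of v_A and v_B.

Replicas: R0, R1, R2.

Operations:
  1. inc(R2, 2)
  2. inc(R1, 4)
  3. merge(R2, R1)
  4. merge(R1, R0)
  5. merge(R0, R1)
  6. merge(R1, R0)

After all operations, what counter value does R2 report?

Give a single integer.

Op 1: inc R2 by 2 -> R2=(0,0,2) value=2
Op 2: inc R1 by 4 -> R1=(0,4,0) value=4
Op 3: merge R2<->R1 -> R2=(0,4,2) R1=(0,4,2)
Op 4: merge R1<->R0 -> R1=(0,4,2) R0=(0,4,2)
Op 5: merge R0<->R1 -> R0=(0,4,2) R1=(0,4,2)
Op 6: merge R1<->R0 -> R1=(0,4,2) R0=(0,4,2)

Answer: 6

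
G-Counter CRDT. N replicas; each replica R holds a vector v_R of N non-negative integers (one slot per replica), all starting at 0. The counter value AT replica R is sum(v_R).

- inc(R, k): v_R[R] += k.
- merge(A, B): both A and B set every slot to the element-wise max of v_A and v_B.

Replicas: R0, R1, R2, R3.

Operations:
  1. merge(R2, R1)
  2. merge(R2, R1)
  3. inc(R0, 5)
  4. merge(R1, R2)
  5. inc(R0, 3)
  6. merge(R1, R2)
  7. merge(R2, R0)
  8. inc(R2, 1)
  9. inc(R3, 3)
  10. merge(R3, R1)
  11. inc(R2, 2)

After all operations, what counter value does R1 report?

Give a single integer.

Op 1: merge R2<->R1 -> R2=(0,0,0,0) R1=(0,0,0,0)
Op 2: merge R2<->R1 -> R2=(0,0,0,0) R1=(0,0,0,0)
Op 3: inc R0 by 5 -> R0=(5,0,0,0) value=5
Op 4: merge R1<->R2 -> R1=(0,0,0,0) R2=(0,0,0,0)
Op 5: inc R0 by 3 -> R0=(8,0,0,0) value=8
Op 6: merge R1<->R2 -> R1=(0,0,0,0) R2=(0,0,0,0)
Op 7: merge R2<->R0 -> R2=(8,0,0,0) R0=(8,0,0,0)
Op 8: inc R2 by 1 -> R2=(8,0,1,0) value=9
Op 9: inc R3 by 3 -> R3=(0,0,0,3) value=3
Op 10: merge R3<->R1 -> R3=(0,0,0,3) R1=(0,0,0,3)
Op 11: inc R2 by 2 -> R2=(8,0,3,0) value=11

Answer: 3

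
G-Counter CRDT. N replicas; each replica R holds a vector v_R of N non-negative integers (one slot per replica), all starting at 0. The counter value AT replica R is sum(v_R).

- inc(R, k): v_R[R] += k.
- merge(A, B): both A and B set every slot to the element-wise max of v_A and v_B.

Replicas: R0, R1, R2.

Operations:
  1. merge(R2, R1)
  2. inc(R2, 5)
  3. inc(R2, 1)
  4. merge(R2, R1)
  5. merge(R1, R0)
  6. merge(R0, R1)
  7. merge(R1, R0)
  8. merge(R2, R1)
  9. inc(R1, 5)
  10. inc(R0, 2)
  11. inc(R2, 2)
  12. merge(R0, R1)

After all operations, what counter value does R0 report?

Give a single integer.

Answer: 13

Derivation:
Op 1: merge R2<->R1 -> R2=(0,0,0) R1=(0,0,0)
Op 2: inc R2 by 5 -> R2=(0,0,5) value=5
Op 3: inc R2 by 1 -> R2=(0,0,6) value=6
Op 4: merge R2<->R1 -> R2=(0,0,6) R1=(0,0,6)
Op 5: merge R1<->R0 -> R1=(0,0,6) R0=(0,0,6)
Op 6: merge R0<->R1 -> R0=(0,0,6) R1=(0,0,6)
Op 7: merge R1<->R0 -> R1=(0,0,6) R0=(0,0,6)
Op 8: merge R2<->R1 -> R2=(0,0,6) R1=(0,0,6)
Op 9: inc R1 by 5 -> R1=(0,5,6) value=11
Op 10: inc R0 by 2 -> R0=(2,0,6) value=8
Op 11: inc R2 by 2 -> R2=(0,0,8) value=8
Op 12: merge R0<->R1 -> R0=(2,5,6) R1=(2,5,6)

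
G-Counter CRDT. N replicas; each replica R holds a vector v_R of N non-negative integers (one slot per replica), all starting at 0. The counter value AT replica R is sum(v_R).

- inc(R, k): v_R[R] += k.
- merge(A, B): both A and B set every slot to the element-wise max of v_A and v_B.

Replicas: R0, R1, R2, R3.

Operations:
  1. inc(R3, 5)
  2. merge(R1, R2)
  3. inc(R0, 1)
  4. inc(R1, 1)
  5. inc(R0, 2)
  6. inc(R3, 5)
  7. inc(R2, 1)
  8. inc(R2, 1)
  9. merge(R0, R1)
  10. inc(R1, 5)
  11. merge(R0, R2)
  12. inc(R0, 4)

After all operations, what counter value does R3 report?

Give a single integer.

Op 1: inc R3 by 5 -> R3=(0,0,0,5) value=5
Op 2: merge R1<->R2 -> R1=(0,0,0,0) R2=(0,0,0,0)
Op 3: inc R0 by 1 -> R0=(1,0,0,0) value=1
Op 4: inc R1 by 1 -> R1=(0,1,0,0) value=1
Op 5: inc R0 by 2 -> R0=(3,0,0,0) value=3
Op 6: inc R3 by 5 -> R3=(0,0,0,10) value=10
Op 7: inc R2 by 1 -> R2=(0,0,1,0) value=1
Op 8: inc R2 by 1 -> R2=(0,0,2,0) value=2
Op 9: merge R0<->R1 -> R0=(3,1,0,0) R1=(3,1,0,0)
Op 10: inc R1 by 5 -> R1=(3,6,0,0) value=9
Op 11: merge R0<->R2 -> R0=(3,1,2,0) R2=(3,1,2,0)
Op 12: inc R0 by 4 -> R0=(7,1,2,0) value=10

Answer: 10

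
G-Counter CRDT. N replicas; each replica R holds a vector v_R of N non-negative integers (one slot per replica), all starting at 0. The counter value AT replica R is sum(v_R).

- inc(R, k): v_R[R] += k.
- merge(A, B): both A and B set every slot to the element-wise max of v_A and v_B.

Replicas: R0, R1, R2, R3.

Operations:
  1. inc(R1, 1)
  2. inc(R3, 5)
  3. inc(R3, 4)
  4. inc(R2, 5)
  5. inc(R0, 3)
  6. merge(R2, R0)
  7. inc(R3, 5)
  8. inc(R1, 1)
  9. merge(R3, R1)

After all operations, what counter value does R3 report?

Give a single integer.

Answer: 16

Derivation:
Op 1: inc R1 by 1 -> R1=(0,1,0,0) value=1
Op 2: inc R3 by 5 -> R3=(0,0,0,5) value=5
Op 3: inc R3 by 4 -> R3=(0,0,0,9) value=9
Op 4: inc R2 by 5 -> R2=(0,0,5,0) value=5
Op 5: inc R0 by 3 -> R0=(3,0,0,0) value=3
Op 6: merge R2<->R0 -> R2=(3,0,5,0) R0=(3,0,5,0)
Op 7: inc R3 by 5 -> R3=(0,0,0,14) value=14
Op 8: inc R1 by 1 -> R1=(0,2,0,0) value=2
Op 9: merge R3<->R1 -> R3=(0,2,0,14) R1=(0,2,0,14)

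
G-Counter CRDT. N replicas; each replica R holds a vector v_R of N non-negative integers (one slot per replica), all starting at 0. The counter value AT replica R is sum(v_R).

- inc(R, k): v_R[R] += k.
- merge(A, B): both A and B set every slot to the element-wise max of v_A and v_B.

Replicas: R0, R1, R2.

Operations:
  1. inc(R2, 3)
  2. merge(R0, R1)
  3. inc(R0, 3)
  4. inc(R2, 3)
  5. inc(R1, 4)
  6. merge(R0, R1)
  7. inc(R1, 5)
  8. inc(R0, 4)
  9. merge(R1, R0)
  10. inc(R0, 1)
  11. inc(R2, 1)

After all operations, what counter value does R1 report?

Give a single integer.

Op 1: inc R2 by 3 -> R2=(0,0,3) value=3
Op 2: merge R0<->R1 -> R0=(0,0,0) R1=(0,0,0)
Op 3: inc R0 by 3 -> R0=(3,0,0) value=3
Op 4: inc R2 by 3 -> R2=(0,0,6) value=6
Op 5: inc R1 by 4 -> R1=(0,4,0) value=4
Op 6: merge R0<->R1 -> R0=(3,4,0) R1=(3,4,0)
Op 7: inc R1 by 5 -> R1=(3,9,0) value=12
Op 8: inc R0 by 4 -> R0=(7,4,0) value=11
Op 9: merge R1<->R0 -> R1=(7,9,0) R0=(7,9,0)
Op 10: inc R0 by 1 -> R0=(8,9,0) value=17
Op 11: inc R2 by 1 -> R2=(0,0,7) value=7

Answer: 16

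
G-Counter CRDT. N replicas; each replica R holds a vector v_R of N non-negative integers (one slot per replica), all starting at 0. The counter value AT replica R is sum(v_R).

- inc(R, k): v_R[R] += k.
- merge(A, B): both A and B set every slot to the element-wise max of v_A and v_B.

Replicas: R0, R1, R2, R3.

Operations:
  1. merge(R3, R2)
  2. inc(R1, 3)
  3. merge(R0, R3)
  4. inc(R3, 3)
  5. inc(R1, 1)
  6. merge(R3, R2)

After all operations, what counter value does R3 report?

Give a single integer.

Answer: 3

Derivation:
Op 1: merge R3<->R2 -> R3=(0,0,0,0) R2=(0,0,0,0)
Op 2: inc R1 by 3 -> R1=(0,3,0,0) value=3
Op 3: merge R0<->R3 -> R0=(0,0,0,0) R3=(0,0,0,0)
Op 4: inc R3 by 3 -> R3=(0,0,0,3) value=3
Op 5: inc R1 by 1 -> R1=(0,4,0,0) value=4
Op 6: merge R3<->R2 -> R3=(0,0,0,3) R2=(0,0,0,3)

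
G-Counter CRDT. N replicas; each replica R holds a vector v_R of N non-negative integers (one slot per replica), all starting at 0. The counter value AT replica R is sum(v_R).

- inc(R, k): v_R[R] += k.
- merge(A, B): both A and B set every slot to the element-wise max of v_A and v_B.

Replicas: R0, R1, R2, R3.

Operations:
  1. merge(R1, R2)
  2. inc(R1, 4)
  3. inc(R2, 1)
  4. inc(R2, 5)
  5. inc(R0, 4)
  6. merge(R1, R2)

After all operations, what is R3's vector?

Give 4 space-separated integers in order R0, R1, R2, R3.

Answer: 0 0 0 0

Derivation:
Op 1: merge R1<->R2 -> R1=(0,0,0,0) R2=(0,0,0,0)
Op 2: inc R1 by 4 -> R1=(0,4,0,0) value=4
Op 3: inc R2 by 1 -> R2=(0,0,1,0) value=1
Op 4: inc R2 by 5 -> R2=(0,0,6,0) value=6
Op 5: inc R0 by 4 -> R0=(4,0,0,0) value=4
Op 6: merge R1<->R2 -> R1=(0,4,6,0) R2=(0,4,6,0)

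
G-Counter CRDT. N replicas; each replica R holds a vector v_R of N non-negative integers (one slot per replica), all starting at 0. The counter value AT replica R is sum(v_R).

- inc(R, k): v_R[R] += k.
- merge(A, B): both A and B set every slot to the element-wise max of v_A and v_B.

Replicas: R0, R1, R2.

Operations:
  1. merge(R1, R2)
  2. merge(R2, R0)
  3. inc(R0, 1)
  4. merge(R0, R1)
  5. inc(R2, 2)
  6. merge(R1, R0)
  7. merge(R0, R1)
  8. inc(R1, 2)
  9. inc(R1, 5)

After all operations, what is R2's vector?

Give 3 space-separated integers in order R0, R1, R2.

Answer: 0 0 2

Derivation:
Op 1: merge R1<->R2 -> R1=(0,0,0) R2=(0,0,0)
Op 2: merge R2<->R0 -> R2=(0,0,0) R0=(0,0,0)
Op 3: inc R0 by 1 -> R0=(1,0,0) value=1
Op 4: merge R0<->R1 -> R0=(1,0,0) R1=(1,0,0)
Op 5: inc R2 by 2 -> R2=(0,0,2) value=2
Op 6: merge R1<->R0 -> R1=(1,0,0) R0=(1,0,0)
Op 7: merge R0<->R1 -> R0=(1,0,0) R1=(1,0,0)
Op 8: inc R1 by 2 -> R1=(1,2,0) value=3
Op 9: inc R1 by 5 -> R1=(1,7,0) value=8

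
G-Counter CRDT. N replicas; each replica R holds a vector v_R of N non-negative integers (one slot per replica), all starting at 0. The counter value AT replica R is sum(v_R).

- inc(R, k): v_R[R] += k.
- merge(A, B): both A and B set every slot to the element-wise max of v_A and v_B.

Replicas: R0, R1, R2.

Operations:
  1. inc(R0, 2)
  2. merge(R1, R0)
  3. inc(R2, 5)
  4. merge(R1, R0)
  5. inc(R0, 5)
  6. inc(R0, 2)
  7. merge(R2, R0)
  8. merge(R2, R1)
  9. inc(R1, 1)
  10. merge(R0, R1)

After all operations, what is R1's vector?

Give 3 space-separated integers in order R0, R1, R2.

Answer: 9 1 5

Derivation:
Op 1: inc R0 by 2 -> R0=(2,0,0) value=2
Op 2: merge R1<->R0 -> R1=(2,0,0) R0=(2,0,0)
Op 3: inc R2 by 5 -> R2=(0,0,5) value=5
Op 4: merge R1<->R0 -> R1=(2,0,0) R0=(2,0,0)
Op 5: inc R0 by 5 -> R0=(7,0,0) value=7
Op 6: inc R0 by 2 -> R0=(9,0,0) value=9
Op 7: merge R2<->R0 -> R2=(9,0,5) R0=(9,0,5)
Op 8: merge R2<->R1 -> R2=(9,0,5) R1=(9,0,5)
Op 9: inc R1 by 1 -> R1=(9,1,5) value=15
Op 10: merge R0<->R1 -> R0=(9,1,5) R1=(9,1,5)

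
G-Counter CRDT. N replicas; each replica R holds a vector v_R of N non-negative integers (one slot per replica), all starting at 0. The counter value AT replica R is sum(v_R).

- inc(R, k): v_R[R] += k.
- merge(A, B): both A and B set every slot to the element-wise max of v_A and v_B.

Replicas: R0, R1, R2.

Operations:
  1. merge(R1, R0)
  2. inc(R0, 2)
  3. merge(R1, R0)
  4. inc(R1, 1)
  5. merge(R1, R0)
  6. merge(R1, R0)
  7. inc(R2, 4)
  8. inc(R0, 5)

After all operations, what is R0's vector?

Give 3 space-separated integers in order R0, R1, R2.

Answer: 7 1 0

Derivation:
Op 1: merge R1<->R0 -> R1=(0,0,0) R0=(0,0,0)
Op 2: inc R0 by 2 -> R0=(2,0,0) value=2
Op 3: merge R1<->R0 -> R1=(2,0,0) R0=(2,0,0)
Op 4: inc R1 by 1 -> R1=(2,1,0) value=3
Op 5: merge R1<->R0 -> R1=(2,1,0) R0=(2,1,0)
Op 6: merge R1<->R0 -> R1=(2,1,0) R0=(2,1,0)
Op 7: inc R2 by 4 -> R2=(0,0,4) value=4
Op 8: inc R0 by 5 -> R0=(7,1,0) value=8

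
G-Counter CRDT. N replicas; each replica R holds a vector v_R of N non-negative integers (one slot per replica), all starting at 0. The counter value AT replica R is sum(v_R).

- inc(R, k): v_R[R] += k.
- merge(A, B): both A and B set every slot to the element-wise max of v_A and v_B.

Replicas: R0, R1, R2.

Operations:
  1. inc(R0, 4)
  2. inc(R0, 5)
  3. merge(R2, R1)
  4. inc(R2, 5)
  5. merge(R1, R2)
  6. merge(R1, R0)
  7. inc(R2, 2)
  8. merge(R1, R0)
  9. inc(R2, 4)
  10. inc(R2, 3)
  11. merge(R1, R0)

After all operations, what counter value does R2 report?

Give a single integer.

Op 1: inc R0 by 4 -> R0=(4,0,0) value=4
Op 2: inc R0 by 5 -> R0=(9,0,0) value=9
Op 3: merge R2<->R1 -> R2=(0,0,0) R1=(0,0,0)
Op 4: inc R2 by 5 -> R2=(0,0,5) value=5
Op 5: merge R1<->R2 -> R1=(0,0,5) R2=(0,0,5)
Op 6: merge R1<->R0 -> R1=(9,0,5) R0=(9,0,5)
Op 7: inc R2 by 2 -> R2=(0,0,7) value=7
Op 8: merge R1<->R0 -> R1=(9,0,5) R0=(9,0,5)
Op 9: inc R2 by 4 -> R2=(0,0,11) value=11
Op 10: inc R2 by 3 -> R2=(0,0,14) value=14
Op 11: merge R1<->R0 -> R1=(9,0,5) R0=(9,0,5)

Answer: 14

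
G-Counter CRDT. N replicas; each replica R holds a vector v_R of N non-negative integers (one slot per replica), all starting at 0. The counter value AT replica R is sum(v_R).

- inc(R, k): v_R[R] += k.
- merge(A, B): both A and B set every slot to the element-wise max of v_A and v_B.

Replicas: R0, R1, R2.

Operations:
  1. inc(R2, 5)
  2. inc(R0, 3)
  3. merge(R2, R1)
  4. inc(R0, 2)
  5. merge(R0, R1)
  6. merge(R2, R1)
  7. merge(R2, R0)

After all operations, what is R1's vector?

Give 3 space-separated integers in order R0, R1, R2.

Answer: 5 0 5

Derivation:
Op 1: inc R2 by 5 -> R2=(0,0,5) value=5
Op 2: inc R0 by 3 -> R0=(3,0,0) value=3
Op 3: merge R2<->R1 -> R2=(0,0,5) R1=(0,0,5)
Op 4: inc R0 by 2 -> R0=(5,0,0) value=5
Op 5: merge R0<->R1 -> R0=(5,0,5) R1=(5,0,5)
Op 6: merge R2<->R1 -> R2=(5,0,5) R1=(5,0,5)
Op 7: merge R2<->R0 -> R2=(5,0,5) R0=(5,0,5)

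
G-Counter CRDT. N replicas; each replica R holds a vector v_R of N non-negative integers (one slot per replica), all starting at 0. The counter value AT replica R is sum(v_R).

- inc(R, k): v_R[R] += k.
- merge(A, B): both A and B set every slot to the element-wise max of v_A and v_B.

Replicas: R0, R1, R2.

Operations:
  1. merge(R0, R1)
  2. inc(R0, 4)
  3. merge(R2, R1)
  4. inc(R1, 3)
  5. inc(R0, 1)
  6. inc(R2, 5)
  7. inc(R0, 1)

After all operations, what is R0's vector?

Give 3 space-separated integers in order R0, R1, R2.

Op 1: merge R0<->R1 -> R0=(0,0,0) R1=(0,0,0)
Op 2: inc R0 by 4 -> R0=(4,0,0) value=4
Op 3: merge R2<->R1 -> R2=(0,0,0) R1=(0,0,0)
Op 4: inc R1 by 3 -> R1=(0,3,0) value=3
Op 5: inc R0 by 1 -> R0=(5,0,0) value=5
Op 6: inc R2 by 5 -> R2=(0,0,5) value=5
Op 7: inc R0 by 1 -> R0=(6,0,0) value=6

Answer: 6 0 0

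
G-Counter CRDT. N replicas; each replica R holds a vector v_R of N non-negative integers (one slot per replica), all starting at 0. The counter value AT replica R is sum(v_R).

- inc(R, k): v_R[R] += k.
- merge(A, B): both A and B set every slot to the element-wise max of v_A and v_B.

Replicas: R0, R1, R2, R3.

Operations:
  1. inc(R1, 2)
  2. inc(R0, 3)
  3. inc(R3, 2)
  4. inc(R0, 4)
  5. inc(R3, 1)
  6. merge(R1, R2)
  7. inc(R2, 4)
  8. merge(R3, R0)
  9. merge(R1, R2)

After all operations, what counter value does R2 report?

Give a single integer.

Answer: 6

Derivation:
Op 1: inc R1 by 2 -> R1=(0,2,0,0) value=2
Op 2: inc R0 by 3 -> R0=(3,0,0,0) value=3
Op 3: inc R3 by 2 -> R3=(0,0,0,2) value=2
Op 4: inc R0 by 4 -> R0=(7,0,0,0) value=7
Op 5: inc R3 by 1 -> R3=(0,0,0,3) value=3
Op 6: merge R1<->R2 -> R1=(0,2,0,0) R2=(0,2,0,0)
Op 7: inc R2 by 4 -> R2=(0,2,4,0) value=6
Op 8: merge R3<->R0 -> R3=(7,0,0,3) R0=(7,0,0,3)
Op 9: merge R1<->R2 -> R1=(0,2,4,0) R2=(0,2,4,0)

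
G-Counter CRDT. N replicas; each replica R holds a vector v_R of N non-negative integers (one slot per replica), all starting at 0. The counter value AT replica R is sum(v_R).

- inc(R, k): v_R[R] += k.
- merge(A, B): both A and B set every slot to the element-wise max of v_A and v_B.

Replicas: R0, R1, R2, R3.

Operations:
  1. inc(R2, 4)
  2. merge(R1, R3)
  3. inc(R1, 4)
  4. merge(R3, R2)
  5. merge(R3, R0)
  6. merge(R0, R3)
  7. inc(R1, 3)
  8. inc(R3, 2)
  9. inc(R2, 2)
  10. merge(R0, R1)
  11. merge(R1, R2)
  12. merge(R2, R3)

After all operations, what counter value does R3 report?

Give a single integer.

Answer: 15

Derivation:
Op 1: inc R2 by 4 -> R2=(0,0,4,0) value=4
Op 2: merge R1<->R3 -> R1=(0,0,0,0) R3=(0,0,0,0)
Op 3: inc R1 by 4 -> R1=(0,4,0,0) value=4
Op 4: merge R3<->R2 -> R3=(0,0,4,0) R2=(0,0,4,0)
Op 5: merge R3<->R0 -> R3=(0,0,4,0) R0=(0,0,4,0)
Op 6: merge R0<->R3 -> R0=(0,0,4,0) R3=(0,0,4,0)
Op 7: inc R1 by 3 -> R1=(0,7,0,0) value=7
Op 8: inc R3 by 2 -> R3=(0,0,4,2) value=6
Op 9: inc R2 by 2 -> R2=(0,0,6,0) value=6
Op 10: merge R0<->R1 -> R0=(0,7,4,0) R1=(0,7,4,0)
Op 11: merge R1<->R2 -> R1=(0,7,6,0) R2=(0,7,6,0)
Op 12: merge R2<->R3 -> R2=(0,7,6,2) R3=(0,7,6,2)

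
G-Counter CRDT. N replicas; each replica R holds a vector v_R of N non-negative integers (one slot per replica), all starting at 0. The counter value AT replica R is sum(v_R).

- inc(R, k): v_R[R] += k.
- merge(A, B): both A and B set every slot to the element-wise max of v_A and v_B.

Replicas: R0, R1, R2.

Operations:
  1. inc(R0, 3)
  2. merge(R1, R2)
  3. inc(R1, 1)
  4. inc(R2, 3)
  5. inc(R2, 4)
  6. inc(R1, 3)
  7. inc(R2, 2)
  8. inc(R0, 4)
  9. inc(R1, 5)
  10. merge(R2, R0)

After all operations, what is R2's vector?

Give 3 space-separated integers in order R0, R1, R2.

Answer: 7 0 9

Derivation:
Op 1: inc R0 by 3 -> R0=(3,0,0) value=3
Op 2: merge R1<->R2 -> R1=(0,0,0) R2=(0,0,0)
Op 3: inc R1 by 1 -> R1=(0,1,0) value=1
Op 4: inc R2 by 3 -> R2=(0,0,3) value=3
Op 5: inc R2 by 4 -> R2=(0,0,7) value=7
Op 6: inc R1 by 3 -> R1=(0,4,0) value=4
Op 7: inc R2 by 2 -> R2=(0,0,9) value=9
Op 8: inc R0 by 4 -> R0=(7,0,0) value=7
Op 9: inc R1 by 5 -> R1=(0,9,0) value=9
Op 10: merge R2<->R0 -> R2=(7,0,9) R0=(7,0,9)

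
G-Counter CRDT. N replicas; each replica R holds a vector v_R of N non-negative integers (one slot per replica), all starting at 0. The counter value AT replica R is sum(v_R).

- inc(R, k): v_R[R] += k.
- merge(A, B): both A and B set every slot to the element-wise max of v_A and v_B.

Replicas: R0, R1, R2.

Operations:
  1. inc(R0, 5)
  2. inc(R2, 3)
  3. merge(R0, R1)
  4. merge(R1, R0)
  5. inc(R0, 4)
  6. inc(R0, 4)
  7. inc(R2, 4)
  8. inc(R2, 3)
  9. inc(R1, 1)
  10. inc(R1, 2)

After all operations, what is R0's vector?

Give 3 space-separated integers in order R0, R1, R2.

Answer: 13 0 0

Derivation:
Op 1: inc R0 by 5 -> R0=(5,0,0) value=5
Op 2: inc R2 by 3 -> R2=(0,0,3) value=3
Op 3: merge R0<->R1 -> R0=(5,0,0) R1=(5,0,0)
Op 4: merge R1<->R0 -> R1=(5,0,0) R0=(5,0,0)
Op 5: inc R0 by 4 -> R0=(9,0,0) value=9
Op 6: inc R0 by 4 -> R0=(13,0,0) value=13
Op 7: inc R2 by 4 -> R2=(0,0,7) value=7
Op 8: inc R2 by 3 -> R2=(0,0,10) value=10
Op 9: inc R1 by 1 -> R1=(5,1,0) value=6
Op 10: inc R1 by 2 -> R1=(5,3,0) value=8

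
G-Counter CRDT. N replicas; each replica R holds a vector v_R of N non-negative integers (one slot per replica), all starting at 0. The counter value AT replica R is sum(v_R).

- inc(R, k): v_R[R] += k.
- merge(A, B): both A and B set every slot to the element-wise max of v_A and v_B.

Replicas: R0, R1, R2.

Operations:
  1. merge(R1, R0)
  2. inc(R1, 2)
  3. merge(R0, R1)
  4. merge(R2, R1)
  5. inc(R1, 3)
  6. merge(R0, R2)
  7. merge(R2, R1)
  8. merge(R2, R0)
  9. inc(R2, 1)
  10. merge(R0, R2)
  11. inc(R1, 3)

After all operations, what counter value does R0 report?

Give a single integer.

Answer: 6

Derivation:
Op 1: merge R1<->R0 -> R1=(0,0,0) R0=(0,0,0)
Op 2: inc R1 by 2 -> R1=(0,2,0) value=2
Op 3: merge R0<->R1 -> R0=(0,2,0) R1=(0,2,0)
Op 4: merge R2<->R1 -> R2=(0,2,0) R1=(0,2,0)
Op 5: inc R1 by 3 -> R1=(0,5,0) value=5
Op 6: merge R0<->R2 -> R0=(0,2,0) R2=(0,2,0)
Op 7: merge R2<->R1 -> R2=(0,5,0) R1=(0,5,0)
Op 8: merge R2<->R0 -> R2=(0,5,0) R0=(0,5,0)
Op 9: inc R2 by 1 -> R2=(0,5,1) value=6
Op 10: merge R0<->R2 -> R0=(0,5,1) R2=(0,5,1)
Op 11: inc R1 by 3 -> R1=(0,8,0) value=8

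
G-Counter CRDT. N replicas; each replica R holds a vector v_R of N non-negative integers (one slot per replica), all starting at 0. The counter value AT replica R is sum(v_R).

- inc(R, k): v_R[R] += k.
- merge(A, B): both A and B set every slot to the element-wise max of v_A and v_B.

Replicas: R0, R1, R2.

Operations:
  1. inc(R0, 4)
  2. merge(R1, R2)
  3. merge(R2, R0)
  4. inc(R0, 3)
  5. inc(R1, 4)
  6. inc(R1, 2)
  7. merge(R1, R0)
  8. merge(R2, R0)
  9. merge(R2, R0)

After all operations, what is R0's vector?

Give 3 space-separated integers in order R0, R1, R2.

Answer: 7 6 0

Derivation:
Op 1: inc R0 by 4 -> R0=(4,0,0) value=4
Op 2: merge R1<->R2 -> R1=(0,0,0) R2=(0,0,0)
Op 3: merge R2<->R0 -> R2=(4,0,0) R0=(4,0,0)
Op 4: inc R0 by 3 -> R0=(7,0,0) value=7
Op 5: inc R1 by 4 -> R1=(0,4,0) value=4
Op 6: inc R1 by 2 -> R1=(0,6,0) value=6
Op 7: merge R1<->R0 -> R1=(7,6,0) R0=(7,6,0)
Op 8: merge R2<->R0 -> R2=(7,6,0) R0=(7,6,0)
Op 9: merge R2<->R0 -> R2=(7,6,0) R0=(7,6,0)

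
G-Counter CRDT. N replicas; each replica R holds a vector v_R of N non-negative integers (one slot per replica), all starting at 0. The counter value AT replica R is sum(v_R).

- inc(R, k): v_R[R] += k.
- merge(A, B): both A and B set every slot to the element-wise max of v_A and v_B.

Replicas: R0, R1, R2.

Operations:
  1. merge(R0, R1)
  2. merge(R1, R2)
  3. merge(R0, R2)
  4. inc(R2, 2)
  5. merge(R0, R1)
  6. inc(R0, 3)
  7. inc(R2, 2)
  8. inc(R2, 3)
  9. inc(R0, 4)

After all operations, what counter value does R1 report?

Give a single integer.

Answer: 0

Derivation:
Op 1: merge R0<->R1 -> R0=(0,0,0) R1=(0,0,0)
Op 2: merge R1<->R2 -> R1=(0,0,0) R2=(0,0,0)
Op 3: merge R0<->R2 -> R0=(0,0,0) R2=(0,0,0)
Op 4: inc R2 by 2 -> R2=(0,0,2) value=2
Op 5: merge R0<->R1 -> R0=(0,0,0) R1=(0,0,0)
Op 6: inc R0 by 3 -> R0=(3,0,0) value=3
Op 7: inc R2 by 2 -> R2=(0,0,4) value=4
Op 8: inc R2 by 3 -> R2=(0,0,7) value=7
Op 9: inc R0 by 4 -> R0=(7,0,0) value=7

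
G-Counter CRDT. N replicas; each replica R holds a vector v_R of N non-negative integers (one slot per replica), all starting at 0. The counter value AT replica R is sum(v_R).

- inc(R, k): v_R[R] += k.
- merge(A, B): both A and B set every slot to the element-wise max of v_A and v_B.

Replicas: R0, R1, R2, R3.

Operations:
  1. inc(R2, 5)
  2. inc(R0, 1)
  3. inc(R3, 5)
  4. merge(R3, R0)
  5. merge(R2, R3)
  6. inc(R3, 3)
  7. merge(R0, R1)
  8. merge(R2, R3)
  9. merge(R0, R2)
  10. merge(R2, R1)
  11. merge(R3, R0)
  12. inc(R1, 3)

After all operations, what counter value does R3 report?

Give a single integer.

Answer: 14

Derivation:
Op 1: inc R2 by 5 -> R2=(0,0,5,0) value=5
Op 2: inc R0 by 1 -> R0=(1,0,0,0) value=1
Op 3: inc R3 by 5 -> R3=(0,0,0,5) value=5
Op 4: merge R3<->R0 -> R3=(1,0,0,5) R0=(1,0,0,5)
Op 5: merge R2<->R3 -> R2=(1,0,5,5) R3=(1,0,5,5)
Op 6: inc R3 by 3 -> R3=(1,0,5,8) value=14
Op 7: merge R0<->R1 -> R0=(1,0,0,5) R1=(1,0,0,5)
Op 8: merge R2<->R3 -> R2=(1,0,5,8) R3=(1,0,5,8)
Op 9: merge R0<->R2 -> R0=(1,0,5,8) R2=(1,0,5,8)
Op 10: merge R2<->R1 -> R2=(1,0,5,8) R1=(1,0,5,8)
Op 11: merge R3<->R0 -> R3=(1,0,5,8) R0=(1,0,5,8)
Op 12: inc R1 by 3 -> R1=(1,3,5,8) value=17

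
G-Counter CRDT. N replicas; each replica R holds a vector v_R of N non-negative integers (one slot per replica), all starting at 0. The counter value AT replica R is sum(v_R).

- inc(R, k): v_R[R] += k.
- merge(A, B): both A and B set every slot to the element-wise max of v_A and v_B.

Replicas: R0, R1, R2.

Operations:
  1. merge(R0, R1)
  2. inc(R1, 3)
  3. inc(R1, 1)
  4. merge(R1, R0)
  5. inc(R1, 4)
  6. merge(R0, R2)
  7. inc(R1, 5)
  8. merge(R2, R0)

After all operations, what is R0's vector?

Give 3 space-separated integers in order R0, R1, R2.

Op 1: merge R0<->R1 -> R0=(0,0,0) R1=(0,0,0)
Op 2: inc R1 by 3 -> R1=(0,3,0) value=3
Op 3: inc R1 by 1 -> R1=(0,4,0) value=4
Op 4: merge R1<->R0 -> R1=(0,4,0) R0=(0,4,0)
Op 5: inc R1 by 4 -> R1=(0,8,0) value=8
Op 6: merge R0<->R2 -> R0=(0,4,0) R2=(0,4,0)
Op 7: inc R1 by 5 -> R1=(0,13,0) value=13
Op 8: merge R2<->R0 -> R2=(0,4,0) R0=(0,4,0)

Answer: 0 4 0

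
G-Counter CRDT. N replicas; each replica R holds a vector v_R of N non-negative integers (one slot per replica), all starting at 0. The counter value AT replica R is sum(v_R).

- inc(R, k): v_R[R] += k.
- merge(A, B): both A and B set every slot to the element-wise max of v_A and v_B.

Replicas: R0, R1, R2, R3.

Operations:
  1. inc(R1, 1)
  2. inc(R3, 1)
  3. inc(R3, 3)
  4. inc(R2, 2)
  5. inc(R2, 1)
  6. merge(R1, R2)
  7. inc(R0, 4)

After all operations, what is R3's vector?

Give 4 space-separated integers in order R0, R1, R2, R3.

Answer: 0 0 0 4

Derivation:
Op 1: inc R1 by 1 -> R1=(0,1,0,0) value=1
Op 2: inc R3 by 1 -> R3=(0,0,0,1) value=1
Op 3: inc R3 by 3 -> R3=(0,0,0,4) value=4
Op 4: inc R2 by 2 -> R2=(0,0,2,0) value=2
Op 5: inc R2 by 1 -> R2=(0,0,3,0) value=3
Op 6: merge R1<->R2 -> R1=(0,1,3,0) R2=(0,1,3,0)
Op 7: inc R0 by 4 -> R0=(4,0,0,0) value=4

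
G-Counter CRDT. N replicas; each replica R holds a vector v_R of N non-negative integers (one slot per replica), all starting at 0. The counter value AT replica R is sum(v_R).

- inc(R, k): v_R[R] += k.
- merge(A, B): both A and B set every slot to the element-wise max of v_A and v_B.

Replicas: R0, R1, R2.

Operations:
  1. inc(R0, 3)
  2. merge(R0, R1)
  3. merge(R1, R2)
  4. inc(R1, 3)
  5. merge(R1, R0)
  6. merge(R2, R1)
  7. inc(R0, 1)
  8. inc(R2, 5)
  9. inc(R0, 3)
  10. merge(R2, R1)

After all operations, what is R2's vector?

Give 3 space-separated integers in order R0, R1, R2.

Op 1: inc R0 by 3 -> R0=(3,0,0) value=3
Op 2: merge R0<->R1 -> R0=(3,0,0) R1=(3,0,0)
Op 3: merge R1<->R2 -> R1=(3,0,0) R2=(3,0,0)
Op 4: inc R1 by 3 -> R1=(3,3,0) value=6
Op 5: merge R1<->R0 -> R1=(3,3,0) R0=(3,3,0)
Op 6: merge R2<->R1 -> R2=(3,3,0) R1=(3,3,0)
Op 7: inc R0 by 1 -> R0=(4,3,0) value=7
Op 8: inc R2 by 5 -> R2=(3,3,5) value=11
Op 9: inc R0 by 3 -> R0=(7,3,0) value=10
Op 10: merge R2<->R1 -> R2=(3,3,5) R1=(3,3,5)

Answer: 3 3 5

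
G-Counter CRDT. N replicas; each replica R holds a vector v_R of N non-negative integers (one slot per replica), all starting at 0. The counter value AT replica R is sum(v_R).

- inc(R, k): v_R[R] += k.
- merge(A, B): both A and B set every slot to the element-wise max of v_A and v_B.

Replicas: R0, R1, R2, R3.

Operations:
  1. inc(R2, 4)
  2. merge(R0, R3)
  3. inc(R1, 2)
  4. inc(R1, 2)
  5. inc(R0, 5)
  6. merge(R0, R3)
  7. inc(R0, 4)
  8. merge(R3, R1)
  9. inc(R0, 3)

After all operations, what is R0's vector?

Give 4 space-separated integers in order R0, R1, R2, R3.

Op 1: inc R2 by 4 -> R2=(0,0,4,0) value=4
Op 2: merge R0<->R3 -> R0=(0,0,0,0) R3=(0,0,0,0)
Op 3: inc R1 by 2 -> R1=(0,2,0,0) value=2
Op 4: inc R1 by 2 -> R1=(0,4,0,0) value=4
Op 5: inc R0 by 5 -> R0=(5,0,0,0) value=5
Op 6: merge R0<->R3 -> R0=(5,0,0,0) R3=(5,0,0,0)
Op 7: inc R0 by 4 -> R0=(9,0,0,0) value=9
Op 8: merge R3<->R1 -> R3=(5,4,0,0) R1=(5,4,0,0)
Op 9: inc R0 by 3 -> R0=(12,0,0,0) value=12

Answer: 12 0 0 0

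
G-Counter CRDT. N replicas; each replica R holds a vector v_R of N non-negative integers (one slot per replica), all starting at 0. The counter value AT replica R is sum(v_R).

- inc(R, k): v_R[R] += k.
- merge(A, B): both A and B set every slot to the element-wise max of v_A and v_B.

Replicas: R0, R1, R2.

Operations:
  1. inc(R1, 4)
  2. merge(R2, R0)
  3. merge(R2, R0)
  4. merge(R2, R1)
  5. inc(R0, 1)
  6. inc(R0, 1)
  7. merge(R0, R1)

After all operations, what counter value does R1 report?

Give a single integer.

Answer: 6

Derivation:
Op 1: inc R1 by 4 -> R1=(0,4,0) value=4
Op 2: merge R2<->R0 -> R2=(0,0,0) R0=(0,0,0)
Op 3: merge R2<->R0 -> R2=(0,0,0) R0=(0,0,0)
Op 4: merge R2<->R1 -> R2=(0,4,0) R1=(0,4,0)
Op 5: inc R0 by 1 -> R0=(1,0,0) value=1
Op 6: inc R0 by 1 -> R0=(2,0,0) value=2
Op 7: merge R0<->R1 -> R0=(2,4,0) R1=(2,4,0)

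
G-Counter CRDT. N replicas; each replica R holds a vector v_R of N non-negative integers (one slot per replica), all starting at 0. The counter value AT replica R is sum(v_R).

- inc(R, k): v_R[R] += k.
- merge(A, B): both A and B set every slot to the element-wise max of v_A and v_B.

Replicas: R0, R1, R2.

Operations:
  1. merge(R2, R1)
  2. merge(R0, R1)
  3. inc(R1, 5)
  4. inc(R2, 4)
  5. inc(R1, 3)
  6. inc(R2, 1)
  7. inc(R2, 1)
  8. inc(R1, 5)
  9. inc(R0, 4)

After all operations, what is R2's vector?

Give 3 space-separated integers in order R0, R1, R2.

Op 1: merge R2<->R1 -> R2=(0,0,0) R1=(0,0,0)
Op 2: merge R0<->R1 -> R0=(0,0,0) R1=(0,0,0)
Op 3: inc R1 by 5 -> R1=(0,5,0) value=5
Op 4: inc R2 by 4 -> R2=(0,0,4) value=4
Op 5: inc R1 by 3 -> R1=(0,8,0) value=8
Op 6: inc R2 by 1 -> R2=(0,0,5) value=5
Op 7: inc R2 by 1 -> R2=(0,0,6) value=6
Op 8: inc R1 by 5 -> R1=(0,13,0) value=13
Op 9: inc R0 by 4 -> R0=(4,0,0) value=4

Answer: 0 0 6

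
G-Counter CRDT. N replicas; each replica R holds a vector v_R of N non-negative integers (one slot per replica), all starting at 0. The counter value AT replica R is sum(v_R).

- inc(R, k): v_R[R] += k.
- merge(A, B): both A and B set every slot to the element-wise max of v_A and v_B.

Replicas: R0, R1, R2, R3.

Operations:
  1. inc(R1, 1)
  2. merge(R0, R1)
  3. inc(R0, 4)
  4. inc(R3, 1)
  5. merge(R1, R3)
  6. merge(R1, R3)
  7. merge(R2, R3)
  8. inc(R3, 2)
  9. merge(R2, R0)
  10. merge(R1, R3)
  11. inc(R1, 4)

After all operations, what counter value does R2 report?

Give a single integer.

Answer: 6

Derivation:
Op 1: inc R1 by 1 -> R1=(0,1,0,0) value=1
Op 2: merge R0<->R1 -> R0=(0,1,0,0) R1=(0,1,0,0)
Op 3: inc R0 by 4 -> R0=(4,1,0,0) value=5
Op 4: inc R3 by 1 -> R3=(0,0,0,1) value=1
Op 5: merge R1<->R3 -> R1=(0,1,0,1) R3=(0,1,0,1)
Op 6: merge R1<->R3 -> R1=(0,1,0,1) R3=(0,1,0,1)
Op 7: merge R2<->R3 -> R2=(0,1,0,1) R3=(0,1,0,1)
Op 8: inc R3 by 2 -> R3=(0,1,0,3) value=4
Op 9: merge R2<->R0 -> R2=(4,1,0,1) R0=(4,1,0,1)
Op 10: merge R1<->R3 -> R1=(0,1,0,3) R3=(0,1,0,3)
Op 11: inc R1 by 4 -> R1=(0,5,0,3) value=8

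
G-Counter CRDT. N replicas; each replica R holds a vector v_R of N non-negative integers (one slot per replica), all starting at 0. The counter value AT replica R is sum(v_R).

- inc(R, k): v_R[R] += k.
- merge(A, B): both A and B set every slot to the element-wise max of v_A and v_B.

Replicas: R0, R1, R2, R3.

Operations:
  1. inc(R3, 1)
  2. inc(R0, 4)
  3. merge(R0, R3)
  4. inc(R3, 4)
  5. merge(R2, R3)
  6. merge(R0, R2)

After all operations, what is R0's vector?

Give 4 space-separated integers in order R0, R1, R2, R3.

Answer: 4 0 0 5

Derivation:
Op 1: inc R3 by 1 -> R3=(0,0,0,1) value=1
Op 2: inc R0 by 4 -> R0=(4,0,0,0) value=4
Op 3: merge R0<->R3 -> R0=(4,0,0,1) R3=(4,0,0,1)
Op 4: inc R3 by 4 -> R3=(4,0,0,5) value=9
Op 5: merge R2<->R3 -> R2=(4,0,0,5) R3=(4,0,0,5)
Op 6: merge R0<->R2 -> R0=(4,0,0,5) R2=(4,0,0,5)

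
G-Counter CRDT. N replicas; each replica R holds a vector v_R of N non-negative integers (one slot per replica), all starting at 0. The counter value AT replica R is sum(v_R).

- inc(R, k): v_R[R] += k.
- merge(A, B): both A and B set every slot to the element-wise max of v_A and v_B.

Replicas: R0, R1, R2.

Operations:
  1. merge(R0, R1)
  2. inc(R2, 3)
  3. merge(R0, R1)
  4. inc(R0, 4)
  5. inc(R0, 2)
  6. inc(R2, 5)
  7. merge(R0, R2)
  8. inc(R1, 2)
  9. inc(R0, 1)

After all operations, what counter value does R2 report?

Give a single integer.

Answer: 14

Derivation:
Op 1: merge R0<->R1 -> R0=(0,0,0) R1=(0,0,0)
Op 2: inc R2 by 3 -> R2=(0,0,3) value=3
Op 3: merge R0<->R1 -> R0=(0,0,0) R1=(0,0,0)
Op 4: inc R0 by 4 -> R0=(4,0,0) value=4
Op 5: inc R0 by 2 -> R0=(6,0,0) value=6
Op 6: inc R2 by 5 -> R2=(0,0,8) value=8
Op 7: merge R0<->R2 -> R0=(6,0,8) R2=(6,0,8)
Op 8: inc R1 by 2 -> R1=(0,2,0) value=2
Op 9: inc R0 by 1 -> R0=(7,0,8) value=15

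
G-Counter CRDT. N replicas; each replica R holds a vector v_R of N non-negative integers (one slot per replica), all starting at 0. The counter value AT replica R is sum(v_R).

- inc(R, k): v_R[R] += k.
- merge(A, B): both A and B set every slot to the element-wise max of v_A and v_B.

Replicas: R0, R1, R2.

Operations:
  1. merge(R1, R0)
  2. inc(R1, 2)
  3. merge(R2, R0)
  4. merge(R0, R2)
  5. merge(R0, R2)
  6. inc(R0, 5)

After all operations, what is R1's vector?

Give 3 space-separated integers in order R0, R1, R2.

Op 1: merge R1<->R0 -> R1=(0,0,0) R0=(0,0,0)
Op 2: inc R1 by 2 -> R1=(0,2,0) value=2
Op 3: merge R2<->R0 -> R2=(0,0,0) R0=(0,0,0)
Op 4: merge R0<->R2 -> R0=(0,0,0) R2=(0,0,0)
Op 5: merge R0<->R2 -> R0=(0,0,0) R2=(0,0,0)
Op 6: inc R0 by 5 -> R0=(5,0,0) value=5

Answer: 0 2 0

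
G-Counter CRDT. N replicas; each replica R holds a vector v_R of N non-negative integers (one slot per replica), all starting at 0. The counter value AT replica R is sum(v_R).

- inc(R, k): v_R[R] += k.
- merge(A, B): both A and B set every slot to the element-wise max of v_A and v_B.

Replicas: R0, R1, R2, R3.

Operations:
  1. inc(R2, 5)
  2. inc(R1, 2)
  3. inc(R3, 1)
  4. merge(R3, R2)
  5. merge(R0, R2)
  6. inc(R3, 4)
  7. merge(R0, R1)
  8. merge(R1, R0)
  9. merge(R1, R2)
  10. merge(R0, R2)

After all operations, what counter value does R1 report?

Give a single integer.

Op 1: inc R2 by 5 -> R2=(0,0,5,0) value=5
Op 2: inc R1 by 2 -> R1=(0,2,0,0) value=2
Op 3: inc R3 by 1 -> R3=(0,0,0,1) value=1
Op 4: merge R3<->R2 -> R3=(0,0,5,1) R2=(0,0,5,1)
Op 5: merge R0<->R2 -> R0=(0,0,5,1) R2=(0,0,5,1)
Op 6: inc R3 by 4 -> R3=(0,0,5,5) value=10
Op 7: merge R0<->R1 -> R0=(0,2,5,1) R1=(0,2,5,1)
Op 8: merge R1<->R0 -> R1=(0,2,5,1) R0=(0,2,5,1)
Op 9: merge R1<->R2 -> R1=(0,2,5,1) R2=(0,2,5,1)
Op 10: merge R0<->R2 -> R0=(0,2,5,1) R2=(0,2,5,1)

Answer: 8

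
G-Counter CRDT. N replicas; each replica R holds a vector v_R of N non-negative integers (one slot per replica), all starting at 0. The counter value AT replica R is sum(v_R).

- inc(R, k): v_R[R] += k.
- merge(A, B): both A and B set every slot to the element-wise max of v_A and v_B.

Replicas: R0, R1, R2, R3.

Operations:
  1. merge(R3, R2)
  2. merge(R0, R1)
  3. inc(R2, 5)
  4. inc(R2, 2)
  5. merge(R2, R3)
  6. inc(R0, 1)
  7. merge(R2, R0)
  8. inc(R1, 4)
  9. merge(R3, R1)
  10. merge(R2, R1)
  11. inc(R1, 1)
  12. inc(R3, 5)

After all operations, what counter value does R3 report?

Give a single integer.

Op 1: merge R3<->R2 -> R3=(0,0,0,0) R2=(0,0,0,0)
Op 2: merge R0<->R1 -> R0=(0,0,0,0) R1=(0,0,0,0)
Op 3: inc R2 by 5 -> R2=(0,0,5,0) value=5
Op 4: inc R2 by 2 -> R2=(0,0,7,0) value=7
Op 5: merge R2<->R3 -> R2=(0,0,7,0) R3=(0,0,7,0)
Op 6: inc R0 by 1 -> R0=(1,0,0,0) value=1
Op 7: merge R2<->R0 -> R2=(1,0,7,0) R0=(1,0,7,0)
Op 8: inc R1 by 4 -> R1=(0,4,0,0) value=4
Op 9: merge R3<->R1 -> R3=(0,4,7,0) R1=(0,4,7,0)
Op 10: merge R2<->R1 -> R2=(1,4,7,0) R1=(1,4,7,0)
Op 11: inc R1 by 1 -> R1=(1,5,7,0) value=13
Op 12: inc R3 by 5 -> R3=(0,4,7,5) value=16

Answer: 16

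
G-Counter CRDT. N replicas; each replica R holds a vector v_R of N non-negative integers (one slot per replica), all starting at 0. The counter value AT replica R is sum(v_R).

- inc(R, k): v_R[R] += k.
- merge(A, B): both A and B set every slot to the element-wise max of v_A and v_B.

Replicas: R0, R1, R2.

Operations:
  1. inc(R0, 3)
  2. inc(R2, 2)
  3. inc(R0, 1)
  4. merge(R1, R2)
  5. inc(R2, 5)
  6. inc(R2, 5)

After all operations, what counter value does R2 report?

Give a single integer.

Answer: 12

Derivation:
Op 1: inc R0 by 3 -> R0=(3,0,0) value=3
Op 2: inc R2 by 2 -> R2=(0,0,2) value=2
Op 3: inc R0 by 1 -> R0=(4,0,0) value=4
Op 4: merge R1<->R2 -> R1=(0,0,2) R2=(0,0,2)
Op 5: inc R2 by 5 -> R2=(0,0,7) value=7
Op 6: inc R2 by 5 -> R2=(0,0,12) value=12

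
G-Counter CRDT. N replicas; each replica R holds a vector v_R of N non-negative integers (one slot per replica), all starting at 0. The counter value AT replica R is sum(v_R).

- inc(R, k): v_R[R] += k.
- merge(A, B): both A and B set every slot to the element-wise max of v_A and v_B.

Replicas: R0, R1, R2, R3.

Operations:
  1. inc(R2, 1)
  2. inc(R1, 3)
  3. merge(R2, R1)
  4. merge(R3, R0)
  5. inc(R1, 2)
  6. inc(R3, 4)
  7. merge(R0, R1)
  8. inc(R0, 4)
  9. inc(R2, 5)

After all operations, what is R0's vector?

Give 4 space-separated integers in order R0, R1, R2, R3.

Answer: 4 5 1 0

Derivation:
Op 1: inc R2 by 1 -> R2=(0,0,1,0) value=1
Op 2: inc R1 by 3 -> R1=(0,3,0,0) value=3
Op 3: merge R2<->R1 -> R2=(0,3,1,0) R1=(0,3,1,0)
Op 4: merge R3<->R0 -> R3=(0,0,0,0) R0=(0,0,0,0)
Op 5: inc R1 by 2 -> R1=(0,5,1,0) value=6
Op 6: inc R3 by 4 -> R3=(0,0,0,4) value=4
Op 7: merge R0<->R1 -> R0=(0,5,1,0) R1=(0,5,1,0)
Op 8: inc R0 by 4 -> R0=(4,5,1,0) value=10
Op 9: inc R2 by 5 -> R2=(0,3,6,0) value=9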